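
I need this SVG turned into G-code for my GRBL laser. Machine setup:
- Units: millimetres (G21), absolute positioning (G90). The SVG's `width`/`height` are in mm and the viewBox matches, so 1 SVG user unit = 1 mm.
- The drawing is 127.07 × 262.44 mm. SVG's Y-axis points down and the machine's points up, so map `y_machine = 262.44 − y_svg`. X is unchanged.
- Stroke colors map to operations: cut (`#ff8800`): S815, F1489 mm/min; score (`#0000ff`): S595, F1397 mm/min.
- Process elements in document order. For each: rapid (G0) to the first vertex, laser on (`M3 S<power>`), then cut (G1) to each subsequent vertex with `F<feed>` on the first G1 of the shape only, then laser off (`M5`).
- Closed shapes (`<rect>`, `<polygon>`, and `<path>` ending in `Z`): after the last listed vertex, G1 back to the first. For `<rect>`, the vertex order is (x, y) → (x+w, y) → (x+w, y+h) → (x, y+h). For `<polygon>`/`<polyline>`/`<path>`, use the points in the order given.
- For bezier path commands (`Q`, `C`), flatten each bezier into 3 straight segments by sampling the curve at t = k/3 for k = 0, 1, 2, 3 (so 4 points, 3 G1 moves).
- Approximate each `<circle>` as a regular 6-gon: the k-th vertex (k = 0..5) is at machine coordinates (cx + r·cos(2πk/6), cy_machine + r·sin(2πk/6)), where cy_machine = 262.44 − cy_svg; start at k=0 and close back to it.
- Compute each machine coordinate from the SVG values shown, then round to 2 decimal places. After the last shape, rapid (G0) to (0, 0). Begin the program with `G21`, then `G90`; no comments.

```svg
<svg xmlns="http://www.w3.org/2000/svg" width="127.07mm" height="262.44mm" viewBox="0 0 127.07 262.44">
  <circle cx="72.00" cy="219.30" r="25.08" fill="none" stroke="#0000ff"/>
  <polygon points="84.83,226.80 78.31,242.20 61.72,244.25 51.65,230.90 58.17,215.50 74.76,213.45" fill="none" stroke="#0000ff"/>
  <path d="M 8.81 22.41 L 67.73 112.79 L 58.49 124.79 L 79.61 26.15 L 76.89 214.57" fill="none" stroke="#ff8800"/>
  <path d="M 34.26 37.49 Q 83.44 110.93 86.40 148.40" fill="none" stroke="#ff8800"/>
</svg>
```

1 u = 1 mm; y_m = 262.44 − y.

[1] `<circle>` circle, #0000ff→score S595 F1397: (97.08,43.14) → (84.54,64.86) → (59.46,64.86) → (46.92,43.14) → (59.46,21.42) → (84.54,21.42) → (97.08,43.14) (closed)

[2] `<polygon>` regular polygon, #0000ff→score S595 F1397: (84.83,35.64) → (78.31,20.24) → (61.72,18.19) → (51.65,31.54) → (58.17,46.94) → (74.76,48.99) → (84.83,35.64) (closed)

[3] `<path>` open polyline, #ff8800→cut S815 F1489: (8.81,240.03) → (67.73,149.65) → (58.49,137.65) → (79.61,236.29) → (76.89,47.87)

[4] `<path>` quadratic bezier, #ff8800→cut S815 F1489: (34.26,224.95) → (61.91,179.99) → (79.29,143.02) → (86.40,114.04)

G21
G90
G0 X97.08 Y43.14
M3 S595
G1 X84.54 Y64.86 F1397
G1 X59.46 Y64.86
G1 X46.92 Y43.14
G1 X59.46 Y21.42
G1 X84.54 Y21.42
G1 X97.08 Y43.14
M5
G0 X84.83 Y35.64
M3 S595
G1 X78.31 Y20.24 F1397
G1 X61.72 Y18.19
G1 X51.65 Y31.54
G1 X58.17 Y46.94
G1 X74.76 Y48.99
G1 X84.83 Y35.64
M5
G0 X8.81 Y240.03
M3 S815
G1 X67.73 Y149.65 F1489
G1 X58.49 Y137.65
G1 X79.61 Y236.29
G1 X76.89 Y47.87
M5
G0 X34.26 Y224.95
M3 S815
G1 X61.91 Y179.99 F1489
G1 X79.29 Y143.02
G1 X86.40 Y114.04
M5
G0 X0.00 Y0.00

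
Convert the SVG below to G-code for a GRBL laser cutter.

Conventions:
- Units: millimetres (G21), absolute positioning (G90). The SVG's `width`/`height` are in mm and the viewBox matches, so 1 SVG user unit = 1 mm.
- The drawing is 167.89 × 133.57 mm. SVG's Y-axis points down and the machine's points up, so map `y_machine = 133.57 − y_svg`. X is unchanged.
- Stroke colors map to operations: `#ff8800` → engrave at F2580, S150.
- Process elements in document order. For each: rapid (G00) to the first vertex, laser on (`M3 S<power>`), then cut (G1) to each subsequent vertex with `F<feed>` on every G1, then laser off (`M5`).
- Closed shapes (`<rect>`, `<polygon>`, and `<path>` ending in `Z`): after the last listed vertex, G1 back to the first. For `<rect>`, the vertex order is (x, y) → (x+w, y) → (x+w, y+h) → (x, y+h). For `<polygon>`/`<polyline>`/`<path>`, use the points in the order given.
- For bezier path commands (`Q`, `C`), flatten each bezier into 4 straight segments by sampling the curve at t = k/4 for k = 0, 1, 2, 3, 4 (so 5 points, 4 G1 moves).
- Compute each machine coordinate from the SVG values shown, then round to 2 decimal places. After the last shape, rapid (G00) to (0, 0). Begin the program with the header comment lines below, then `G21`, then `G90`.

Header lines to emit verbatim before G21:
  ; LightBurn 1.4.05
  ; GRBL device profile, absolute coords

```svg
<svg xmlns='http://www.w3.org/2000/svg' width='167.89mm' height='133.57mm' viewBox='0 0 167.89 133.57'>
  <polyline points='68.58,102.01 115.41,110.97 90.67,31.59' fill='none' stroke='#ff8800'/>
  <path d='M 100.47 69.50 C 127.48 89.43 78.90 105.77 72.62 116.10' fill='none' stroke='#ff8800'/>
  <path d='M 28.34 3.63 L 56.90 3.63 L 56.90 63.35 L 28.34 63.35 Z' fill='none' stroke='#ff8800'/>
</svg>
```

1 u = 1 mm; y_m = 133.57 − y.

[1] `<polyline>` open polyline, #ff8800→engrave S150 F2580: (68.58,31.56) → (115.41,22.60) → (90.67,101.98)

[2] `<path>` cubic bezier, #ff8800→engrave S150 F2580: (100.47,64.07) → (108.40,49.83) → (99.03,37.17) → (83.42,26.31) → (72.62,17.47)

[3] `<path>` rectangle, #ff8800→engrave S150 F2580: (28.34,129.94) → (56.90,129.94) → (56.90,70.22) → (28.34,70.22) → (28.34,129.94) (closed)

; LightBurn 1.4.05
; GRBL device profile, absolute coords
G21
G90
G00 X68.58 Y31.56
M3 S150
G1 X115.41 Y22.60 F2580
G1 X90.67 Y101.98 F2580
M5
G00 X100.47 Y64.07
M3 S150
G1 X108.40 Y49.83 F2580
G1 X99.03 Y37.17 F2580
G1 X83.42 Y26.31 F2580
G1 X72.62 Y17.47 F2580
M5
G00 X28.34 Y129.94
M3 S150
G1 X56.90 Y129.94 F2580
G1 X56.90 Y70.22 F2580
G1 X28.34 Y70.22 F2580
G1 X28.34 Y129.94 F2580
M5
G00 X0.00 Y0.00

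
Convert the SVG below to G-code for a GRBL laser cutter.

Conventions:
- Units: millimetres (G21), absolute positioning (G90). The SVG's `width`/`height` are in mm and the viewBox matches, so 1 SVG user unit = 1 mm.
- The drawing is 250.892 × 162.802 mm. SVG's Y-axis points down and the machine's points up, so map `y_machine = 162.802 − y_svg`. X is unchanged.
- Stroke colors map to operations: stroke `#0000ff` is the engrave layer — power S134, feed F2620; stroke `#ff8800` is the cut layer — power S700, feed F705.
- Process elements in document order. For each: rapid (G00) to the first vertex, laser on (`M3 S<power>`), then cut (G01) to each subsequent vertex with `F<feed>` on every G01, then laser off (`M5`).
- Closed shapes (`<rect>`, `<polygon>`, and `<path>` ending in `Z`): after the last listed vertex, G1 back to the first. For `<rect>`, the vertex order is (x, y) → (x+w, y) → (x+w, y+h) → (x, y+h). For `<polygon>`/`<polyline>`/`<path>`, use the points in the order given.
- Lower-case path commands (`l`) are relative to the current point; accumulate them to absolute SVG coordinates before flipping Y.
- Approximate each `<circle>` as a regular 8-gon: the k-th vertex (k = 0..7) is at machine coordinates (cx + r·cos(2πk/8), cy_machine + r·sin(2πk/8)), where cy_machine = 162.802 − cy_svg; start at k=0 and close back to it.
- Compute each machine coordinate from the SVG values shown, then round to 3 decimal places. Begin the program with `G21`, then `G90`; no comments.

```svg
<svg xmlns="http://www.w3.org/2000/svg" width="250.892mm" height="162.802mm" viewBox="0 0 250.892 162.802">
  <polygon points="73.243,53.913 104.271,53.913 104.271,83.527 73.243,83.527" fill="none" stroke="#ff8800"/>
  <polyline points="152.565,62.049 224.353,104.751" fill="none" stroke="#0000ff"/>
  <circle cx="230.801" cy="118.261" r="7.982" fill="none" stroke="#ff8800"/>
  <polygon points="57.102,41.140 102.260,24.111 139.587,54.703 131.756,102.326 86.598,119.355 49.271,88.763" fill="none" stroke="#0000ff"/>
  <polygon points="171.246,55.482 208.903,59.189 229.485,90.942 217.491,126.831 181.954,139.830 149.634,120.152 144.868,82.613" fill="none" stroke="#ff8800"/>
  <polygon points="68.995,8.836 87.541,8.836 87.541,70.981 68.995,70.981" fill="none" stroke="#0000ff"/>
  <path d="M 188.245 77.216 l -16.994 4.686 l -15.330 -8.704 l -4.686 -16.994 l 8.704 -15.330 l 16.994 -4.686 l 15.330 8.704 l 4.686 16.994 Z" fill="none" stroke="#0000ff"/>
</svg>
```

G21
G90
G00 X73.243 Y108.889
M3 S700
G01 X104.271 Y108.889 F705
G01 X104.271 Y79.275 F705
G01 X73.243 Y79.275 F705
G01 X73.243 Y108.889 F705
M5
G00 X152.565 Y100.753
M3 S134
G01 X224.353 Y58.051 F2620
M5
G00 X238.783 Y44.541
M3 S700
G01 X236.445 Y50.185 F705
G01 X230.801 Y52.523 F705
G01 X225.157 Y50.185 F705
G01 X222.819 Y44.541 F705
G01 X225.157 Y38.897 F705
G01 X230.801 Y36.559 F705
G01 X236.445 Y38.897 F705
G01 X238.783 Y44.541 F705
M5
G00 X57.102 Y121.662
M3 S134
G01 X102.260 Y138.691 F2620
G01 X139.587 Y108.099 F2620
G01 X131.756 Y60.476 F2620
G01 X86.598 Y43.447 F2620
G01 X49.271 Y74.039 F2620
G01 X57.102 Y121.662 F2620
M5
G00 X171.246 Y107.320
M3 S700
G01 X208.903 Y103.613 F705
G01 X229.485 Y71.860 F705
G01 X217.491 Y35.971 F705
G01 X181.954 Y22.972 F705
G01 X149.634 Y42.650 F705
G01 X144.868 Y80.189 F705
G01 X171.246 Y107.320 F705
M5
G00 X68.995 Y153.966
M3 S134
G01 X87.541 Y153.966 F2620
G01 X87.541 Y91.821 F2620
G01 X68.995 Y91.821 F2620
G01 X68.995 Y153.966 F2620
M5
G00 X188.245 Y85.586
M3 S134
G01 X171.251 Y80.900 F2620
G01 X155.921 Y89.604 F2620
G01 X151.235 Y106.598 F2620
G01 X159.939 Y121.928 F2620
G01 X176.933 Y126.614 F2620
G01 X192.263 Y117.910 F2620
G01 X196.949 Y100.916 F2620
G01 X188.245 Y85.586 F2620
M5

1 u = 1 mm; y_m = 162.802 − y.

[1] `<polygon>` rectangle, #ff8800→cut S700 F705: (73.243,108.889) → (104.271,108.889) → (104.271,79.275) → (73.243,79.275) → (73.243,108.889) (closed)

[2] `<polyline>` line segment, #0000ff→engrave S134 F2620: (152.565,100.753) → (224.353,58.051)

[3] `<circle>` circle, #ff8800→cut S700 F705: (238.783,44.541) → (236.445,50.185) → (230.801,52.523) → (225.157,50.185) → (222.819,44.541) → (225.157,38.897) → (230.801,36.559) → (236.445,38.897) → (238.783,44.541) (closed)

[4] `<polygon>` regular polygon, #0000ff→engrave S134 F2620: (57.102,121.662) → (102.260,138.691) → (139.587,108.099) → (131.756,60.476) → (86.598,43.447) → (49.271,74.039) → (57.102,121.662) (closed)

[5] `<polygon>` regular polygon, #ff8800→cut S700 F705: (171.246,107.320) → (208.903,103.613) → (229.485,71.860) → (217.491,35.971) → (181.954,22.972) → (149.634,42.650) → (144.868,80.189) → (171.246,107.320) (closed)

[6] `<polygon>` rectangle, #0000ff→engrave S134 F2620: (68.995,153.966) → (87.541,153.966) → (87.541,91.821) → (68.995,91.821) → (68.995,153.966) (closed)

[7] `<path>` regular polygon, #0000ff→engrave S134 F2620: (188.245,85.586) → (171.251,80.900) → (155.921,89.604) → (151.235,106.598) → (159.939,121.928) → (176.933,126.614) → (192.263,117.910) → (196.949,100.916) → (188.245,85.586) (closed)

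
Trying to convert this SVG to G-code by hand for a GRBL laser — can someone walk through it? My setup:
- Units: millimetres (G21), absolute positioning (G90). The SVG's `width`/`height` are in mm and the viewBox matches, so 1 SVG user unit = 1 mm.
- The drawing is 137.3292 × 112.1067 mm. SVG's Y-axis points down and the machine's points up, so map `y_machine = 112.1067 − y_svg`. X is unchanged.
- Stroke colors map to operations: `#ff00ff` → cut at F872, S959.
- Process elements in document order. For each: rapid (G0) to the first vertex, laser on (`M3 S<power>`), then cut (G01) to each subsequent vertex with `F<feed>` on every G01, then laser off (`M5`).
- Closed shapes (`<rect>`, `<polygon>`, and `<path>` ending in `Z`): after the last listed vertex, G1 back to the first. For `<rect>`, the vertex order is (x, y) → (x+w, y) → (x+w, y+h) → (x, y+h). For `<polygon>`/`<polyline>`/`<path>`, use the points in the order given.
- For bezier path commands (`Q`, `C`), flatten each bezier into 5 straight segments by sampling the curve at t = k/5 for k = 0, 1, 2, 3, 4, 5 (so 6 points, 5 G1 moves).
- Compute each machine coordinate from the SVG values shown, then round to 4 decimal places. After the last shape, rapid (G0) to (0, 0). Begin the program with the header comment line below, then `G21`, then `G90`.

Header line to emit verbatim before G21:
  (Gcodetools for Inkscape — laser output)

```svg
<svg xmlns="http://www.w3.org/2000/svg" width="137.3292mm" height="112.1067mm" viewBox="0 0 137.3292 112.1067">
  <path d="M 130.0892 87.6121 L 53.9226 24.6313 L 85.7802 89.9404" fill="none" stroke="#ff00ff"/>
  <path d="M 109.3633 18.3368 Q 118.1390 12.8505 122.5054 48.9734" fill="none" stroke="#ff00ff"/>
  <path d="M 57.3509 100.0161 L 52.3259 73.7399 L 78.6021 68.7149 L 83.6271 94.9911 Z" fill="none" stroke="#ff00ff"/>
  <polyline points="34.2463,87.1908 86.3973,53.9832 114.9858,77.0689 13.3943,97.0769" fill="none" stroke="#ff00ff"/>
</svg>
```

(Gcodetools for Inkscape — laser output)
G21
G90
G0 X130.0892 Y24.4946
M3 S959
G01 X53.9226 Y87.4754 F872
G01 X85.7802 Y22.1663 F872
M5
G0 X109.3633 Y93.7699
M3 S959
G01 X112.6972 Y94.3001 F872
G01 X115.6784 Y91.5015 F872
G01 X118.3068 Y85.3741 F872
G01 X120.5825 Y75.9181 F872
G01 X122.5054 Y63.1333 F872
M5
G0 X57.3509 Y12.0906
M3 S959
G01 X52.3259 Y38.3668 F872
G01 X78.6021 Y43.3918 F872
G01 X83.6271 Y17.1156 F872
G01 X57.3509 Y12.0906 F872
M5
G0 X34.2463 Y24.9159
M3 S959
G01 X86.3973 Y58.1235 F872
G01 X114.9858 Y35.0378 F872
G01 X13.3943 Y15.0298 F872
M5
G0 X0.0000 Y0.0000

Since the viewBox matches the mm dimensions, user units are millimetres directly. The only transform is the Y-flip y_m = 112.1067 − y_svg.

Shape 1 is a open polyline drawn with `<path>`. Its stroke #ff00ff means cut at S959, F872. After flipping Y the toolpath is (130.0892,24.4946) → (53.9226,87.4754) → (85.7802,22.1663).

Shape 2 is a quadratic bezier drawn with `<path>`. Its stroke #ff00ff means cut at S959, F872. After flipping Y the toolpath is (109.3633,93.7699) → (112.6972,94.3001) → (115.6784,91.5015) → (118.3068,85.3741) → (120.5825,75.9181) → (122.5054,63.1333).

Shape 3 is a regular polygon drawn with `<path>`. Its stroke #ff00ff means cut at S959, F872. After flipping Y the toolpath is (57.3509,12.0906) → (52.3259,38.3668) → (78.6021,43.3918) → (83.6271,17.1156) → (57.3509,12.0906), returning to the start.

Shape 4 is a open polyline drawn with `<polyline>`. Its stroke #ff00ff means cut at S959, F872. After flipping Y the toolpath is (34.2463,24.9159) → (86.3973,58.1235) → (114.9858,35.0378) → (13.3943,15.0298).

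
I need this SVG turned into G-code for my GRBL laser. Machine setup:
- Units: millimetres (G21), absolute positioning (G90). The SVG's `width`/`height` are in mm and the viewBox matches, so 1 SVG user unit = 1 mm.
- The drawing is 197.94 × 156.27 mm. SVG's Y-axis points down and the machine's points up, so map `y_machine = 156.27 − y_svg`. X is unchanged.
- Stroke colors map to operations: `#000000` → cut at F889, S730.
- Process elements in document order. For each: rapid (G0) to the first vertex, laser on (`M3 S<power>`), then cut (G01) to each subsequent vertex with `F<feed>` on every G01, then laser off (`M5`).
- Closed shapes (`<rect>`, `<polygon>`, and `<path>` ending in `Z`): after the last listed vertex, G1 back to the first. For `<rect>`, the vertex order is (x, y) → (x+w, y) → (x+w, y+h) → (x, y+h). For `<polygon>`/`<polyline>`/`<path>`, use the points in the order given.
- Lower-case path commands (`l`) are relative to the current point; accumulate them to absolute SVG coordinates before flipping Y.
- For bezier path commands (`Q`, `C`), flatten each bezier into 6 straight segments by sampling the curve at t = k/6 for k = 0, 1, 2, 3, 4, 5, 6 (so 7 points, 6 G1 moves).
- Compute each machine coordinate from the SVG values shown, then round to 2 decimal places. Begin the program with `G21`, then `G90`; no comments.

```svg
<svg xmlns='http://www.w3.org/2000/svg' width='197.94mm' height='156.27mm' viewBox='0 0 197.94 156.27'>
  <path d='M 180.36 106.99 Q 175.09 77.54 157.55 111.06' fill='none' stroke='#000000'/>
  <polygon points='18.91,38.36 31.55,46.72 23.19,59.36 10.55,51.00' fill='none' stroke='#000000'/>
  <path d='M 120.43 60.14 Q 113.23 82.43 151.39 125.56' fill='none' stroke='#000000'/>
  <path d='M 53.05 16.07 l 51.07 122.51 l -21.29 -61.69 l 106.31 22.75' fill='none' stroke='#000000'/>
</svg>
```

Since the viewBox matches the mm dimensions, user units are millimetres directly. The only transform is the Y-flip y_m = 156.27 − y_svg.

Shape 1 is a quadratic bezier drawn with `<path>`. Its stroke #000000 means cut at S730, F889. After flipping Y the toolpath is (180.36,49.28) → (178.26,57.35) → (175.48,61.92) → (172.02,62.99) → (167.88,60.56) → (163.06,54.63) → (157.55,45.21).

Shape 2 is a regular polygon drawn with `<polygon>`. Its stroke #000000 means cut at S730, F889. After flipping Y the toolpath is (18.91,117.91) → (31.55,109.55) → (23.19,96.91) → (10.55,105.27) → (18.91,117.91), returning to the start.

Shape 3 is a quadratic bezier drawn with `<path>`. Its stroke #000000 means cut at S730, F889. After flipping Y the toolpath is (120.43,96.13) → (119.29,88.12) → (120.67,78.95) → (124.57,68.63) → (130.99,57.15) → (139.93,44.51) → (151.39,30.71).

Shape 4 is a open polyline drawn with `<path>`. Its stroke #000000 means cut at S730, F889. After flipping Y the toolpath is (53.05,140.20) → (104.12,17.69) → (82.83,79.38) → (189.14,56.63).

G21
G90
G0 X180.36 Y49.28
M3 S730
G01 X178.26 Y57.35 F889
G01 X175.48 Y61.92 F889
G01 X172.02 Y62.99 F889
G01 X167.88 Y60.56 F889
G01 X163.06 Y54.63 F889
G01 X157.55 Y45.21 F889
M5
G0 X18.91 Y117.91
M3 S730
G01 X31.55 Y109.55 F889
G01 X23.19 Y96.91 F889
G01 X10.55 Y105.27 F889
G01 X18.91 Y117.91 F889
M5
G0 X120.43 Y96.13
M3 S730
G01 X119.29 Y88.12 F889
G01 X120.67 Y78.95 F889
G01 X124.57 Y68.63 F889
G01 X130.99 Y57.15 F889
G01 X139.93 Y44.51 F889
G01 X151.39 Y30.71 F889
M5
G0 X53.05 Y140.20
M3 S730
G01 X104.12 Y17.69 F889
G01 X82.83 Y79.38 F889
G01 X189.14 Y56.63 F889
M5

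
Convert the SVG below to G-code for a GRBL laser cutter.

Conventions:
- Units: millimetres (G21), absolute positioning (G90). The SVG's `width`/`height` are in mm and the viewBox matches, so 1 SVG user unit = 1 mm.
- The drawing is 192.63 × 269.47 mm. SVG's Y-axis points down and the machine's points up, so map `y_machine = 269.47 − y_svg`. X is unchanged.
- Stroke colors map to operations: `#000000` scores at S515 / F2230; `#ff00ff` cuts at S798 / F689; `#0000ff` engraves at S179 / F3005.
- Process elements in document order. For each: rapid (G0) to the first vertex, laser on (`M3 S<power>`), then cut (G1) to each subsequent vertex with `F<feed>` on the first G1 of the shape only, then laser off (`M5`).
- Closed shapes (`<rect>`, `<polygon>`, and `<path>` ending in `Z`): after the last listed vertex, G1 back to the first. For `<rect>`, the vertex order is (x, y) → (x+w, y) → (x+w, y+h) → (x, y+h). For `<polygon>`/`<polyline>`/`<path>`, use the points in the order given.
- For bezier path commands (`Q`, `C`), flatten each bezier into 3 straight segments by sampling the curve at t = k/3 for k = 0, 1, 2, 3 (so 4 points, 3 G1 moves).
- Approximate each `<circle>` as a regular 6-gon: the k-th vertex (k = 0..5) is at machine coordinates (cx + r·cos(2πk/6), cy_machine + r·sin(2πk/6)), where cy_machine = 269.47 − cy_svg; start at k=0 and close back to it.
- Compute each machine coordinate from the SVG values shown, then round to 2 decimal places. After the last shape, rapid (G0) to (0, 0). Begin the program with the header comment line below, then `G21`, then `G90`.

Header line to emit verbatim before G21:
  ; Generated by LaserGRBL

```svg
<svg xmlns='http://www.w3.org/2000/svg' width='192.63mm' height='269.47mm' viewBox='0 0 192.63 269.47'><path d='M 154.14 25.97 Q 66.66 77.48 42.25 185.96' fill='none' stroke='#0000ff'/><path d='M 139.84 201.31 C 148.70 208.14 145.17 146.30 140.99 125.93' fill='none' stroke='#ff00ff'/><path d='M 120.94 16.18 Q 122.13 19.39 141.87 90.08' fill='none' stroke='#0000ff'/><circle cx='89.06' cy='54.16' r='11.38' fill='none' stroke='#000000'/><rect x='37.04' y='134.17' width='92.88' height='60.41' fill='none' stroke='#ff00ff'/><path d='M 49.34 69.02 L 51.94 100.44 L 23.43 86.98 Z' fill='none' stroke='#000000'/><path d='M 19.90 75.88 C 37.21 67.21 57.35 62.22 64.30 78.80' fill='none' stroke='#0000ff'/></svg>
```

; Generated by LaserGRBL
G21
G90
G0 X154.14 Y243.50
M3 S179
G1 X102.83 Y202.83 F3005
G1 X65.53 Y149.50
G1 X42.25 Y83.51
M5
G0 X139.84 Y68.16
M3 S798
G1 X145.00 Y80.14 F689
G1 X144.52 Y113.43
G1 X140.99 Y143.54
M5
G0 X120.94 Y253.29
M3 S179
G1 X123.79 Y243.65 F3005
G1 X130.77 Y219.02
G1 X141.87 Y179.39
M5
G0 X100.44 Y215.31
M3 S515
G1 X94.75 Y225.17 F2230
G1 X83.37 Y225.17
G1 X77.68 Y215.31
G1 X83.37 Y205.45
G1 X94.75 Y205.45
G1 X100.44 Y215.31
M5
G0 X37.04 Y135.30
M3 S798
G1 X129.92 Y135.30 F689
G1 X129.92 Y74.89
G1 X37.04 Y74.89
G1 X37.04 Y135.30
M5
G0 X49.34 Y200.45
M3 S515
G1 X51.94 Y169.03 F2230
G1 X23.43 Y182.49
G1 X49.34 Y200.45
M5
G0 X19.90 Y193.59
M3 S179
G1 X37.56 Y200.37 F3005
G1 X53.55 Y200.72
G1 X64.30 Y190.67
M5
G0 X0.00 Y0.00

1 u = 1 mm; y_m = 269.47 − y.

[1] `<path>` quadratic bezier, #0000ff→engrave S179 F3005: (154.14,243.50) → (102.83,202.83) → (65.53,149.50) → (42.25,83.51)

[2] `<path>` cubic bezier, #ff00ff→cut S798 F689: (139.84,68.16) → (145.00,80.14) → (144.52,113.43) → (140.99,143.54)

[3] `<path>` quadratic bezier, #0000ff→engrave S179 F3005: (120.94,253.29) → (123.79,243.65) → (130.77,219.02) → (141.87,179.39)

[4] `<circle>` circle, #000000→score S515 F2230: (100.44,215.31) → (94.75,225.17) → (83.37,225.17) → (77.68,215.31) → (83.37,205.45) → (94.75,205.45) → (100.44,215.31) (closed)

[5] `<rect>` rectangle, #ff00ff→cut S798 F689: (37.04,135.30) → (129.92,135.30) → (129.92,74.89) → (37.04,74.89) → (37.04,135.30) (closed)

[6] `<path>` regular polygon, #000000→score S515 F2230: (49.34,200.45) → (51.94,169.03) → (23.43,182.49) → (49.34,200.45) (closed)

[7] `<path>` cubic bezier, #0000ff→engrave S179 F3005: (19.90,193.59) → (37.56,200.37) → (53.55,200.72) → (64.30,190.67)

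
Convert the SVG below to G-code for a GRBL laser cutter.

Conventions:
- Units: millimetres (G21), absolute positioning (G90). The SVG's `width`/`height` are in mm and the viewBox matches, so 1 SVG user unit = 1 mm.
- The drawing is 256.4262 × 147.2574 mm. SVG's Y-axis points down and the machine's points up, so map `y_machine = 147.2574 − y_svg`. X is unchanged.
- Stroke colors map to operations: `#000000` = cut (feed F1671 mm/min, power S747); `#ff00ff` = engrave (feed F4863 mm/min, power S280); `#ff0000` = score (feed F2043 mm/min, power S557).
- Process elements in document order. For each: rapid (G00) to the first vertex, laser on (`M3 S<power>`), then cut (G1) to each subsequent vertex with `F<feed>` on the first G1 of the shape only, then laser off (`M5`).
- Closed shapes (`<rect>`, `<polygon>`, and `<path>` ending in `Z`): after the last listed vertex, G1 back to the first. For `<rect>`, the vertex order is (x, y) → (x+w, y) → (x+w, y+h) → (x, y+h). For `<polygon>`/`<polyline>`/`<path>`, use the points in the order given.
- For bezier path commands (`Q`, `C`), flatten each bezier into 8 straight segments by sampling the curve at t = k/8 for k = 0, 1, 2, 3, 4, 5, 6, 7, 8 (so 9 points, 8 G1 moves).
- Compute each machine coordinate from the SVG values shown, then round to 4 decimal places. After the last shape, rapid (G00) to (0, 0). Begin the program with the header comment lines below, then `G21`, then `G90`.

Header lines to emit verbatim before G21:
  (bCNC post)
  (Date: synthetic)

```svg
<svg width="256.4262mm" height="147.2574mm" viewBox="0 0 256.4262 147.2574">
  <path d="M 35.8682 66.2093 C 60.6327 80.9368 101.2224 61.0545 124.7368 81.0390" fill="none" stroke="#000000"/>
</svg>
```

1 u = 1 mm; y_m = 147.2574 − y.

[1] `<path>` cubic bezier, #000000→cut S747 F1671: (35.8682,81.0481) → (45.8324,77.0022) → (56.8947,75.3281) → (68.6695,75.1532) → (80.7713,75.6046) → (92.8144,75.8096) → (104.4135,74.8954) → (115.1828,71.9893) → (124.7368,66.2184)

(bCNC post)
(Date: synthetic)
G21
G90
G00 X35.8682 Y81.0481
M3 S747
G1 X45.8324 Y77.0022 F1671
G1 X56.8947 Y75.3281
G1 X68.6695 Y75.1532
G1 X80.7713 Y75.6046
G1 X92.8144 Y75.8096
G1 X104.4135 Y74.8954
G1 X115.1828 Y71.9893
G1 X124.7368 Y66.2184
M5
G00 X0.0000 Y0.0000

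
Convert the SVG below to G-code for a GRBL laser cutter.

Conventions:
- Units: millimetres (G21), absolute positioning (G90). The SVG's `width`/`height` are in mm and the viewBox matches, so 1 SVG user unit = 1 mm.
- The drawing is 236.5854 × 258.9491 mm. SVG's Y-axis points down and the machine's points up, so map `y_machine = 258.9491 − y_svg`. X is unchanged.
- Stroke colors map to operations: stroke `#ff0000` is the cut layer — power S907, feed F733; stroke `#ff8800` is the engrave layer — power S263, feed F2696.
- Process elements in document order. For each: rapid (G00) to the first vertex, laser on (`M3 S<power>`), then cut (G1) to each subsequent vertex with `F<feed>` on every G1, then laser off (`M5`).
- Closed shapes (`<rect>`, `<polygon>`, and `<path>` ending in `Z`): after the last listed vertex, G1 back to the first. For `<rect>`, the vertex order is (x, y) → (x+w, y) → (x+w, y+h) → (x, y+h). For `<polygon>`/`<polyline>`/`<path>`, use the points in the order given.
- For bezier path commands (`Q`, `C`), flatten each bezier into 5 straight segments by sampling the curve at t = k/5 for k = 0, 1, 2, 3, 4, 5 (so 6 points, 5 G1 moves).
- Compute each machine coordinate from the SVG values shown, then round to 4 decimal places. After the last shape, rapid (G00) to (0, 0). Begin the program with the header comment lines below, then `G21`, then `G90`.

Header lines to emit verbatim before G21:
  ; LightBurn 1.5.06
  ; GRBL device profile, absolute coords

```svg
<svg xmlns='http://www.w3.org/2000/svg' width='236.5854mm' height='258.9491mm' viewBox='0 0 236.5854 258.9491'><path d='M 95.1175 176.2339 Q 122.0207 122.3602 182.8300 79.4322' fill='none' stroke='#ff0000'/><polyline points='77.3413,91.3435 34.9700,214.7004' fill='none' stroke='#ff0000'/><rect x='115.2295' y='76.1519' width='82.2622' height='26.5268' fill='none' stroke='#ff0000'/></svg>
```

1 u = 1 mm; y_m = 258.9491 − y.

[1] `<path>` quadratic bezier, #ff0000→cut S907 F733: (95.1175,82.7152) → (107.2350,103.8269) → (122.0650,124.0628) → (139.6075,143.4232) → (159.8625,161.9079) → (182.8300,179.5169)

[2] `<polyline>` line segment, #ff0000→cut S907 F733: (77.3413,167.6056) → (34.9700,44.2487)

[3] `<rect>` rectangle, #ff0000→cut S907 F733: (115.2295,182.7972) → (197.4917,182.7972) → (197.4917,156.2704) → (115.2295,156.2704) → (115.2295,182.7972) (closed)

; LightBurn 1.5.06
; GRBL device profile, absolute coords
G21
G90
G00 X95.1175 Y82.7152
M3 S907
G1 X107.2350 Y103.8269 F733
G1 X122.0650 Y124.0628 F733
G1 X139.6075 Y143.4232 F733
G1 X159.8625 Y161.9079 F733
G1 X182.8300 Y179.5169 F733
M5
G00 X77.3413 Y167.6056
M3 S907
G1 X34.9700 Y44.2487 F733
M5
G00 X115.2295 Y182.7972
M3 S907
G1 X197.4917 Y182.7972 F733
G1 X197.4917 Y156.2704 F733
G1 X115.2295 Y156.2704 F733
G1 X115.2295 Y182.7972 F733
M5
G00 X0.0000 Y0.0000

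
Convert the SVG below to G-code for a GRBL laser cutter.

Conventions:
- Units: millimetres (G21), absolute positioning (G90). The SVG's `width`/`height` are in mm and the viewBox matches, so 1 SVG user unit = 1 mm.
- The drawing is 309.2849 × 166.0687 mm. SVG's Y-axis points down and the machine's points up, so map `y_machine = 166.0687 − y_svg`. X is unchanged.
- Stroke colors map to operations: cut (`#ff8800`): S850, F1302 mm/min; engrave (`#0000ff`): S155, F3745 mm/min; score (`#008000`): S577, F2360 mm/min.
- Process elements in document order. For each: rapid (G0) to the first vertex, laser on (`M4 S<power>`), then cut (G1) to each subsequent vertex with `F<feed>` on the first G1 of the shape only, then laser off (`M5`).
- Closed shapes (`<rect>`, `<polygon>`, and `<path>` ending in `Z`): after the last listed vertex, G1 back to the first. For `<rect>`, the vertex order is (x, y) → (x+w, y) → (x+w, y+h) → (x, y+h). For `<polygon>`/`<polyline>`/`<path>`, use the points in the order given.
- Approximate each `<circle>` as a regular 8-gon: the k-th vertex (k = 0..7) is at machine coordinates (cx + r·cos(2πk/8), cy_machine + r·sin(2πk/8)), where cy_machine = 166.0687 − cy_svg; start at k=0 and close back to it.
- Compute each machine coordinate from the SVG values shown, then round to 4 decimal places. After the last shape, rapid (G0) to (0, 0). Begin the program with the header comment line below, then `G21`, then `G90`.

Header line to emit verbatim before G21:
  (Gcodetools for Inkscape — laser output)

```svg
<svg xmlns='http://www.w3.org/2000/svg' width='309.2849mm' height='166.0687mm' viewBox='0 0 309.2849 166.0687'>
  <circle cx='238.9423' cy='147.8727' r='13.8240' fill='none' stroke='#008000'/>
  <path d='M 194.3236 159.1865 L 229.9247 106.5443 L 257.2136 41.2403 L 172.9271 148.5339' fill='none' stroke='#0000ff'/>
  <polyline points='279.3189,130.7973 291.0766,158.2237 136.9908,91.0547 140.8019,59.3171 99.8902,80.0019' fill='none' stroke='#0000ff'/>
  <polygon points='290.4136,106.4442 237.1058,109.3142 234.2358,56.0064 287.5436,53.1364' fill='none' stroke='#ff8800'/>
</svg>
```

viewBox `0 0 309.2849 166.0687` with mm width/height → 1 unit = 1 mm. Flip: y_m = 166.0687 − y_svg.

**Shape 1** — `<circle>` circle, stroke `#008000` → score (S577, F2360). Machine vertices: (252.7663,18.1960) → (248.7173,27.9710) → (238.9423,32.0200) → (229.1673,27.9710) → (225.1183,18.1960) → (229.1673,8.4210) → (238.9423,4.3720) → (248.7173,8.4210) → (252.7663,18.1960). Closed: final G1 returns to the first vertex.

**Shape 2** — `<path>` open polyline, stroke `#0000ff` → engrave (S155, F3745). Machine vertices: (194.3236,6.8822) → (229.9247,59.5244) → (257.2136,124.8284) → (172.9271,17.5348). Open path.

**Shape 3** — `<polyline>` open polyline, stroke `#0000ff` → engrave (S155, F3745). Machine vertices: (279.3189,35.2714) → (291.0766,7.8450) → (136.9908,75.0140) → (140.8019,106.7516) → (99.8902,86.0668). Open path.

**Shape 4** — `<polygon>` regular polygon, stroke `#ff8800` → cut (S850, F1302). Machine vertices: (290.4136,59.6245) → (237.1058,56.7545) → (234.2358,110.0623) → (287.5436,112.9323) → (290.4136,59.6245). Closed: final G1 returns to the first vertex.

(Gcodetools for Inkscape — laser output)
G21
G90
G0 X252.7663 Y18.1960
M4 S577
G1 X248.7173 Y27.9710 F2360
G1 X238.9423 Y32.0200
G1 X229.1673 Y27.9710
G1 X225.1183 Y18.1960
G1 X229.1673 Y8.4210
G1 X238.9423 Y4.3720
G1 X248.7173 Y8.4210
G1 X252.7663 Y18.1960
M5
G0 X194.3236 Y6.8822
M4 S155
G1 X229.9247 Y59.5244 F3745
G1 X257.2136 Y124.8284
G1 X172.9271 Y17.5348
M5
G0 X279.3189 Y35.2714
M4 S155
G1 X291.0766 Y7.8450 F3745
G1 X136.9908 Y75.0140
G1 X140.8019 Y106.7516
G1 X99.8902 Y86.0668
M5
G0 X290.4136 Y59.6245
M4 S850
G1 X237.1058 Y56.7545 F1302
G1 X234.2358 Y110.0623
G1 X287.5436 Y112.9323
G1 X290.4136 Y59.6245
M5
G0 X0.0000 Y0.0000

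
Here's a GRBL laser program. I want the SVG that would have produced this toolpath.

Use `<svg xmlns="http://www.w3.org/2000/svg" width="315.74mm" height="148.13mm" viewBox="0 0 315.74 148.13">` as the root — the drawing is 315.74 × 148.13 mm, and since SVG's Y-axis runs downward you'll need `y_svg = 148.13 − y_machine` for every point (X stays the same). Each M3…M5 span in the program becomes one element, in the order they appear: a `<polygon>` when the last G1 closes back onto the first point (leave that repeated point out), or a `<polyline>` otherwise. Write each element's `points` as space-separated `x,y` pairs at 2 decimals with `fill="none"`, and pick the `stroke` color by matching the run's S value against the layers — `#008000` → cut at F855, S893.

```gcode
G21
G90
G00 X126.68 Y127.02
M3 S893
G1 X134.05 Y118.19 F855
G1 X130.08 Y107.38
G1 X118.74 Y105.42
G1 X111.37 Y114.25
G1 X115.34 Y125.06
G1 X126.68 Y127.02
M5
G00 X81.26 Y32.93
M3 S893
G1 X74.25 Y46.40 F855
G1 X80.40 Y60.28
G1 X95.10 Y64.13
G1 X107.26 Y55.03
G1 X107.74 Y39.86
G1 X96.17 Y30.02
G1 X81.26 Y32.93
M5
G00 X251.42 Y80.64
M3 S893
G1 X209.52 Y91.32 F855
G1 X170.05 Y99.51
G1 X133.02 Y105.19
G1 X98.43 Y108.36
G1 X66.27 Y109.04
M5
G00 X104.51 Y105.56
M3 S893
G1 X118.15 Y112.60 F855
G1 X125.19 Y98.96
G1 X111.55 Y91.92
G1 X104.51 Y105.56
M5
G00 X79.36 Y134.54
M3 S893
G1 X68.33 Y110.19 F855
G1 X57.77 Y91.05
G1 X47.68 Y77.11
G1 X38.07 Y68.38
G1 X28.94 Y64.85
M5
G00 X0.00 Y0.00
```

y_svg = 148.13 − y_m. Every run uses S893, so all elements get stroke `#008000` (cut).

[1] closed run; points: 126.68,21.11 134.05,29.94 130.08,40.75 118.74,42.71 111.37,33.88 115.34,23.07

[2] closed run; points: 81.26,115.20 74.25,101.73 80.40,87.85 95.10,84.00 107.26,93.10 107.74,108.27 96.17,118.11

[3] open run; points: 251.42,67.49 209.52,56.81 170.05,48.62 133.02,42.94 98.43,39.77 66.27,39.09

[4] closed run; points: 104.51,42.57 118.15,35.53 125.19,49.17 111.55,56.21

[5] open run; points: 79.36,13.59 68.33,37.94 57.77,57.08 47.68,71.02 38.07,79.75 28.94,83.28

<svg xmlns="http://www.w3.org/2000/svg" width="315.74mm" height="148.13mm" viewBox="0 0 315.74 148.13">
  <polygon points="126.68,21.11 134.05,29.94 130.08,40.75 118.74,42.71 111.37,33.88 115.34,23.07" fill="none" stroke="#008000"/>
  <polygon points="81.26,115.20 74.25,101.73 80.40,87.85 95.10,84.00 107.26,93.10 107.74,108.27 96.17,118.11" fill="none" stroke="#008000"/>
  <polyline points="251.42,67.49 209.52,56.81 170.05,48.62 133.02,42.94 98.43,39.77 66.27,39.09" fill="none" stroke="#008000"/>
  <polygon points="104.51,42.57 118.15,35.53 125.19,49.17 111.55,56.21" fill="none" stroke="#008000"/>
  <polyline points="79.36,13.59 68.33,37.94 57.77,57.08 47.68,71.02 38.07,79.75 28.94,83.28" fill="none" stroke="#008000"/>
</svg>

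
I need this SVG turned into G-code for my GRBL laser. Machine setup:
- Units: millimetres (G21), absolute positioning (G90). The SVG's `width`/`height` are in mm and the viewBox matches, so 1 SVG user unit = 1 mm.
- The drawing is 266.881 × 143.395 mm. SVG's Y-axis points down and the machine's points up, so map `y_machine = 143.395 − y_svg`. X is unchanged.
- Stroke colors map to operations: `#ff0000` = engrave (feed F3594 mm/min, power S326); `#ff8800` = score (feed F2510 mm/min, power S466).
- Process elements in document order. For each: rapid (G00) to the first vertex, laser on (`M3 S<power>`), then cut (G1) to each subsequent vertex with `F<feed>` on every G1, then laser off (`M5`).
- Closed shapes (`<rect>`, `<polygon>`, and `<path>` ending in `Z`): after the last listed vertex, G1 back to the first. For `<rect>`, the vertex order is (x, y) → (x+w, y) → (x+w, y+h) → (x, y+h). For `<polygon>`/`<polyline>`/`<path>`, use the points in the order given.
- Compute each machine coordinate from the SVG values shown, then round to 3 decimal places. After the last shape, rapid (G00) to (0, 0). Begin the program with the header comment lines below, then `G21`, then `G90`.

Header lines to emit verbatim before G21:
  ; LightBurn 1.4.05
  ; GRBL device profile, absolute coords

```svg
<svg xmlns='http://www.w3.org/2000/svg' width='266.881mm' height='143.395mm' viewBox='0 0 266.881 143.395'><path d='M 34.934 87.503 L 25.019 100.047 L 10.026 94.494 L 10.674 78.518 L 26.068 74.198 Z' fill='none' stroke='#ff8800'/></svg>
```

viewBox `0 0 266.881 143.395` with mm width/height → 1 unit = 1 mm. Flip: y_m = 143.395 − y_svg.

**Shape 1** — `<path>` regular polygon, stroke `#ff8800` → score (S466, F2510). Machine vertices: (34.934,55.892) → (25.019,43.348) → (10.026,48.901) → (10.674,64.877) → (26.068,69.197) → (34.934,55.892). Closed: final G1 returns to the first vertex.

; LightBurn 1.4.05
; GRBL device profile, absolute coords
G21
G90
G00 X34.934 Y55.892
M3 S466
G1 X25.019 Y43.348 F2510
G1 X10.026 Y48.901 F2510
G1 X10.674 Y64.877 F2510
G1 X26.068 Y69.197 F2510
G1 X34.934 Y55.892 F2510
M5
G00 X0.000 Y0.000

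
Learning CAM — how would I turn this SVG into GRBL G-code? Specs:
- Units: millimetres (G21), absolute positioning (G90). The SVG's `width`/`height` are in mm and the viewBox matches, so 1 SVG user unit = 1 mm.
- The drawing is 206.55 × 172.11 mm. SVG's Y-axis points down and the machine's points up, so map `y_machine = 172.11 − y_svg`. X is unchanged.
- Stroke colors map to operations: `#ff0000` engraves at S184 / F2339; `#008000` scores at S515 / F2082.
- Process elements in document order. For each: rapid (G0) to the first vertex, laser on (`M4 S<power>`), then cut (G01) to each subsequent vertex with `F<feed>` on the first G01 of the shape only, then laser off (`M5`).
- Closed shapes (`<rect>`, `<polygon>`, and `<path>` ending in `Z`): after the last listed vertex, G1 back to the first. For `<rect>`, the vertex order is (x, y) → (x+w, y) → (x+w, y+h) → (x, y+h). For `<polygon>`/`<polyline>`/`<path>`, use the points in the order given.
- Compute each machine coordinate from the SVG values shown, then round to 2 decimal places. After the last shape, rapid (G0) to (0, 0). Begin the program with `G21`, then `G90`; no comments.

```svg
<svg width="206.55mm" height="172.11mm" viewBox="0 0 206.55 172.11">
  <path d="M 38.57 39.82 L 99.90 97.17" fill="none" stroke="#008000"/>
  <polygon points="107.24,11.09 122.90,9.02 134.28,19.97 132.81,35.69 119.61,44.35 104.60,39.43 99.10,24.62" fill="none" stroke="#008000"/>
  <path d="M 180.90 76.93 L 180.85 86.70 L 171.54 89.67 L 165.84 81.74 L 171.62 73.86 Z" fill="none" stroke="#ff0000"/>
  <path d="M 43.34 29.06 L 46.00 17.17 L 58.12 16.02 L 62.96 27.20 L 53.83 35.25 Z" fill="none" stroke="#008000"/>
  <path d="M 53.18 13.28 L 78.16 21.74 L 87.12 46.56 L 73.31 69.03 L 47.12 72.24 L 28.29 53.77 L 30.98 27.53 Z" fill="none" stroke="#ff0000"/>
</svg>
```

1 u = 1 mm; y_m = 172.11 − y.

[1] `<path>` line segment, #008000→score S515 F2082: (38.57,132.29) → (99.90,74.94)

[2] `<polygon>` regular polygon, #008000→score S515 F2082: (107.24,161.02) → (122.90,163.09) → (134.28,152.14) → (132.81,136.42) → (119.61,127.76) → (104.60,132.68) → (99.10,147.49) → (107.24,161.02) (closed)

[3] `<path>` regular polygon, #ff0000→engrave S184 F2339: (180.90,95.18) → (180.85,85.41) → (171.54,82.44) → (165.84,90.37) → (171.62,98.25) → (180.90,95.18) (closed)

[4] `<path>` regular polygon, #008000→score S515 F2082: (43.34,143.05) → (46.00,154.94) → (58.12,156.09) → (62.96,144.91) → (53.83,136.86) → (43.34,143.05) (closed)

[5] `<path>` regular polygon, #ff0000→engrave S184 F2339: (53.18,158.83) → (78.16,150.37) → (87.12,125.55) → (73.31,103.08) → (47.12,99.87) → (28.29,118.34) → (30.98,144.58) → (53.18,158.83) (closed)

G21
G90
G0 X38.57 Y132.29
M4 S515
G01 X99.90 Y74.94 F2082
M5
G0 X107.24 Y161.02
M4 S515
G01 X122.90 Y163.09 F2082
G01 X134.28 Y152.14
G01 X132.81 Y136.42
G01 X119.61 Y127.76
G01 X104.60 Y132.68
G01 X99.10 Y147.49
G01 X107.24 Y161.02
M5
G0 X180.90 Y95.18
M4 S184
G01 X180.85 Y85.41 F2339
G01 X171.54 Y82.44
G01 X165.84 Y90.37
G01 X171.62 Y98.25
G01 X180.90 Y95.18
M5
G0 X43.34 Y143.05
M4 S515
G01 X46.00 Y154.94 F2082
G01 X58.12 Y156.09
G01 X62.96 Y144.91
G01 X53.83 Y136.86
G01 X43.34 Y143.05
M5
G0 X53.18 Y158.83
M4 S184
G01 X78.16 Y150.37 F2339
G01 X87.12 Y125.55
G01 X73.31 Y103.08
G01 X47.12 Y99.87
G01 X28.29 Y118.34
G01 X30.98 Y144.58
G01 X53.18 Y158.83
M5
G0 X0.00 Y0.00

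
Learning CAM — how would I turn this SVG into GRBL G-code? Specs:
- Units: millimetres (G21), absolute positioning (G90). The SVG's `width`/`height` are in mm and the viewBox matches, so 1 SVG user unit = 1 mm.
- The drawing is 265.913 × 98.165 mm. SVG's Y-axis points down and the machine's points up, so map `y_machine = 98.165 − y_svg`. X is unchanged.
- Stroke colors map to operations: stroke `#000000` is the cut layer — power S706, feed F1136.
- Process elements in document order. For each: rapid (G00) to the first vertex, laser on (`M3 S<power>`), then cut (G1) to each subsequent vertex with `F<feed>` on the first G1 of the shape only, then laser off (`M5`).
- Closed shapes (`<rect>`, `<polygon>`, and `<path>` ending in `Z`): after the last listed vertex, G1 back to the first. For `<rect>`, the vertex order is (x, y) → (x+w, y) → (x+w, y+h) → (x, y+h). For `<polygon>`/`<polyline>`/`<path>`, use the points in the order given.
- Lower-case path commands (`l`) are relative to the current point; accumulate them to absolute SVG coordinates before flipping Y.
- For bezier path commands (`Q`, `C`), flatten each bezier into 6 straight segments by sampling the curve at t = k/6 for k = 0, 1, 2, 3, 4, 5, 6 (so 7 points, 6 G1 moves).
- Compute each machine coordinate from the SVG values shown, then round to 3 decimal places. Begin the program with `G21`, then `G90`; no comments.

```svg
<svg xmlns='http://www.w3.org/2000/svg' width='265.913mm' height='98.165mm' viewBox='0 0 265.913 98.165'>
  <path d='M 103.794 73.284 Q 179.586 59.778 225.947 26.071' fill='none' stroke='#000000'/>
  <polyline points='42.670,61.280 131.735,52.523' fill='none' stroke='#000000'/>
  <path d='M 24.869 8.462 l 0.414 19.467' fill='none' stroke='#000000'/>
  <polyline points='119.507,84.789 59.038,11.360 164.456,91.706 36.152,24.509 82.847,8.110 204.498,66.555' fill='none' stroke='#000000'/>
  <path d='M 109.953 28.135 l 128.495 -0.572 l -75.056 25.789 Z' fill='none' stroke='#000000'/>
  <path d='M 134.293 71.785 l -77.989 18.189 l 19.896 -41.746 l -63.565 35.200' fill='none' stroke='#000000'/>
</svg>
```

G21
G90
G00 X103.794 Y24.881
M3 S706
G1 X128.240 Y29.944 F1136
G1 X151.052 Y36.130
G1 X172.228 Y43.437
G1 X191.770 Y51.867
G1 X209.676 Y61.419
G1 X225.947 Y72.094
M5
G00 X42.670 Y36.885
M3 S706
G1 X131.735 Y45.642 F1136
M5
G00 X24.869 Y89.703
M3 S706
G1 X25.283 Y70.236 F1136
M5
G00 X119.507 Y13.376
M3 S706
G1 X59.038 Y86.805 F1136
G1 X164.456 Y6.459
G1 X36.152 Y73.656
G1 X82.847 Y90.055
G1 X204.498 Y31.610
M5
G00 X109.953 Y70.030
M3 S706
G1 X238.448 Y70.602 F1136
G1 X163.392 Y44.813
G1 X109.953 Y70.030
M5
G00 X134.293 Y26.380
M3 S706
G1 X56.304 Y8.191 F1136
G1 X76.200 Y49.937
G1 X12.635 Y14.737
M5

viewBox `0 0 265.913 98.165` with mm width/height → 1 unit = 1 mm. Flip: y_m = 98.165 − y_svg.

**Shape 1** — `<path>` quadratic bezier, stroke `#000000` → cut (S706, F1136). Control points (SVG): P0=(103.794,73.284), P1=(179.586,59.778), P2=(225.947,26.071); sampled at t=k/6. Machine vertices: (103.794,24.881) → (128.240,29.944) → (151.052,36.130) → (172.228,43.437) → (191.770,51.867) → (209.676,61.419) → (225.947,72.094). Open path.

**Shape 2** — `<polyline>` line segment, stroke `#000000` → cut (S706, F1136). Machine vertices: (42.670,36.885) → (131.735,45.642). Open path.

**Shape 3** — `<path>` line segment, stroke `#000000` → cut (S706, F1136). Machine vertices: (24.869,89.703) → (25.283,70.236). Open path.

**Shape 4** — `<polyline>` open polyline, stroke `#000000` → cut (S706, F1136). Machine vertices: (119.507,13.376) → (59.038,86.805) → (164.456,6.459) → (36.152,73.656) → (82.847,90.055) → (204.498,31.610). Open path.

**Shape 5** — `<path>` closed polygon, stroke `#000000` → cut (S706, F1136). Machine vertices: (109.953,70.030) → (238.448,70.602) → (163.392,44.813) → (109.953,70.030). Closed: final G1 returns to the first vertex.

**Shape 6** — `<path>` open polyline, stroke `#000000` → cut (S706, F1136). Machine vertices: (134.293,26.380) → (56.304,8.191) → (76.200,49.937) → (12.635,14.737). Open path.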